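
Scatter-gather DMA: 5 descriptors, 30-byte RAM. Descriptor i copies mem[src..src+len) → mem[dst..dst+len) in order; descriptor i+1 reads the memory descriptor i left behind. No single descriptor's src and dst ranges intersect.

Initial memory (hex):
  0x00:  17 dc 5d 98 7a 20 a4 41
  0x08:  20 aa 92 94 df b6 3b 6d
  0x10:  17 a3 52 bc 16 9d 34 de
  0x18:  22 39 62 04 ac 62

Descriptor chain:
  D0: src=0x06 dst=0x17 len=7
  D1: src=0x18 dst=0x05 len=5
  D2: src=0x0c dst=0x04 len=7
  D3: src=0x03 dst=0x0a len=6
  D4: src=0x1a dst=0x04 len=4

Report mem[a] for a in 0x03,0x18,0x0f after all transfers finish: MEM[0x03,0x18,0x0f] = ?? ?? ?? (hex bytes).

MEM[0x03,0x18,0x0f] = 98 41 17

  after D0: wrote 7B at 0x17 = a44120aa9294df
  after D1: wrote 5B at 0x05 = 4120aa9294
  after D2: wrote 7B at 0x04 = dfb63b6d17a352
  after D3: wrote 6B at 0x0a = 98dfb63b6d17
  after D4: wrote 4B at 0x04 = aa9294df
query mem[0x03]=0x98, mem[0x18]=0x41, mem[0x0f]=0x17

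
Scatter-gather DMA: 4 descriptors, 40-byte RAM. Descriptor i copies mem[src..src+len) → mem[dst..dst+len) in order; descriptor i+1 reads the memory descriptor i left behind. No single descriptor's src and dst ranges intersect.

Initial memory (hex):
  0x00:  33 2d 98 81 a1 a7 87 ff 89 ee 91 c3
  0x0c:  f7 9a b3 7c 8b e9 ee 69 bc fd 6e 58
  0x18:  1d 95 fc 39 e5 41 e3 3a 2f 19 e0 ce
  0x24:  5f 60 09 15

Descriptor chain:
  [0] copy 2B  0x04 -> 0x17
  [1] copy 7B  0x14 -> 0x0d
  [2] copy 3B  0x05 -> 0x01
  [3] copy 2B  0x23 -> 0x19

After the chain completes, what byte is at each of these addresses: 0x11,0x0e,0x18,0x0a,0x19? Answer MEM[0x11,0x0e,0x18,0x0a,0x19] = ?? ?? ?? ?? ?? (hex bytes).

D0: mem[0x17..0x18] <- [a1 a7]
D1: mem[0x0d..0x13] <- [bc fd 6e a1 a7 95 fc]
D2: mem[0x01..0x03] <- [a7 87 ff]
D3: mem[0x19..0x1a] <- [ce 5f]
query mem[0x11]=0xa7, mem[0x0e]=0xfd, mem[0x18]=0xa7, mem[0x0a]=0x91, mem[0x19]=0xce

MEM[0x11,0x0e,0x18,0x0a,0x19] = a7 fd a7 91 ce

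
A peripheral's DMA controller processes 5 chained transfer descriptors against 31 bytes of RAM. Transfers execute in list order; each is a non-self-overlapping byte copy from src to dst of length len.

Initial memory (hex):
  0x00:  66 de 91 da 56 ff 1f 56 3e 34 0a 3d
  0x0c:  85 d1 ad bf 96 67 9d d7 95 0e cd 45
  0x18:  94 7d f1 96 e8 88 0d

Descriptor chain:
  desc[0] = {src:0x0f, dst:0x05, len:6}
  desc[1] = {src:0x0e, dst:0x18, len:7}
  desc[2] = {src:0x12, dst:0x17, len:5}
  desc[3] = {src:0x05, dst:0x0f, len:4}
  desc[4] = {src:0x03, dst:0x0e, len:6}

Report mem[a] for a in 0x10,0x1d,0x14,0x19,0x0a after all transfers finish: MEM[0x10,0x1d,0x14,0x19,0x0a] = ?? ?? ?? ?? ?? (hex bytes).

MEM[0x10,0x1d,0x14,0x19,0x0a] = bf d7 95 95 95

#0 dst[0x05+6] := {0xbf,0x96,0x67,0x9d,0xd7,0x95}
#1 dst[0x18+7] := {0xad,0xbf,0x96,0x67,0x9d,0xd7,0x95}
#2 dst[0x17+5] := {0x9d,0xd7,0x95,0x0e,0xcd}
#3 dst[0x0f+4] := {0xbf,0x96,0x67,0x9d}
#4 dst[0x0e+6] := {0xda,0x56,0xbf,0x96,0x67,0x9d}
query mem[0x10]=0xbf, mem[0x1d]=0xd7, mem[0x14]=0x95, mem[0x19]=0x95, mem[0x0a]=0x95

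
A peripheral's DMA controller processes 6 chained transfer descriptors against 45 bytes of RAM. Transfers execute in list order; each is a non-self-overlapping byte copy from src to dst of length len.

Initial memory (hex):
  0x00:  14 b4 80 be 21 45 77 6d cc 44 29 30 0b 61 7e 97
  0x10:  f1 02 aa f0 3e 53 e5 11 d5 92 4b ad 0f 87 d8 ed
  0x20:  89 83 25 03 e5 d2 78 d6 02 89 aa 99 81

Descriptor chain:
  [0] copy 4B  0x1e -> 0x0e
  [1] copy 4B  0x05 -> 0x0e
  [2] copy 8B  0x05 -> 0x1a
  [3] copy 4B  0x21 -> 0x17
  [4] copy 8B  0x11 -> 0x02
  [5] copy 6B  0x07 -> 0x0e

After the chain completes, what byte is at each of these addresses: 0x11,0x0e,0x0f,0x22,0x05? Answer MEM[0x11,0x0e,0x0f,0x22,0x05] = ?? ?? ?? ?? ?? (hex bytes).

#0 dst[0x0e+4] := {0xd8,0xed,0x89,0x83}
#1 dst[0x0e+4] := {0x45,0x77,0x6d,0xcc}
#2 dst[0x1a+8] := {0x45,0x77,0x6d,0xcc,0x44,0x29,0x30,0x0b}
#3 dst[0x17+4] := {0x0b,0x25,0x03,0xe5}
#4 dst[0x02+8] := {0xcc,0xaa,0xf0,0x3e,0x53,0xe5,0x0b,0x25}
#5 dst[0x0e+6] := {0xe5,0x0b,0x25,0x29,0x30,0x0b}
query mem[0x11]=0x29, mem[0x0e]=0xe5, mem[0x0f]=0x0b, mem[0x22]=0x25, mem[0x05]=0x3e

MEM[0x11,0x0e,0x0f,0x22,0x05] = 29 e5 0b 25 3e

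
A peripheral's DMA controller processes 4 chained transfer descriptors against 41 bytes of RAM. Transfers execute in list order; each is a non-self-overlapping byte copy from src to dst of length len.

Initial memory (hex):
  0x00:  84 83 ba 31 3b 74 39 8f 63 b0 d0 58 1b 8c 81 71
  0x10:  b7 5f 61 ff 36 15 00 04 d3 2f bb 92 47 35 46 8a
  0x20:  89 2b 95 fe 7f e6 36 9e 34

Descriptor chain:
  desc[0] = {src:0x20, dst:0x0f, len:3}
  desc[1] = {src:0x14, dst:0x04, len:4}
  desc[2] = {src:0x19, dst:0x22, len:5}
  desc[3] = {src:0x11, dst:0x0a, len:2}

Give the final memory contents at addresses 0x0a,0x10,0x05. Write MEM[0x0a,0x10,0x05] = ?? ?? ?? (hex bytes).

MEM[0x0a,0x10,0x05] = 95 2b 15

#0 dst[0x0f+3] := {0x89,0x2b,0x95}
#1 dst[0x04+4] := {0x36,0x15,0x00,0x04}
#2 dst[0x22+5] := {0x2f,0xbb,0x92,0x47,0x35}
#3 dst[0x0a+2] := {0x95,0x61}
query mem[0x0a]=0x95, mem[0x10]=0x2b, mem[0x05]=0x15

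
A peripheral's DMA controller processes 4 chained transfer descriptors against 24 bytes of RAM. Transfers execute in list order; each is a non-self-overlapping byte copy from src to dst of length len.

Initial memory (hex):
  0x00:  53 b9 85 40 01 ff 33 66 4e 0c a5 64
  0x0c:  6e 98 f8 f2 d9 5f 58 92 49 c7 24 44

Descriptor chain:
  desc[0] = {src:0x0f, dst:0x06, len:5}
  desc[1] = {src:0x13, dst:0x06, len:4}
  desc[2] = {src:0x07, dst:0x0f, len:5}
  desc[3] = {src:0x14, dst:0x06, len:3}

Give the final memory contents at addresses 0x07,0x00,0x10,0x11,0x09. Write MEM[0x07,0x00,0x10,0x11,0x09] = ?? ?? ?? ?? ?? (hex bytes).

  after D0: wrote 5B at 0x06 = f2d95f5892
  after D1: wrote 4B at 0x06 = 9249c724
  after D2: wrote 5B at 0x0f = 49c7249264
  after D3: wrote 3B at 0x06 = 49c724
query mem[0x07]=0xc7, mem[0x00]=0x53, mem[0x10]=0xc7, mem[0x11]=0x24, mem[0x09]=0x24

MEM[0x07,0x00,0x10,0x11,0x09] = c7 53 c7 24 24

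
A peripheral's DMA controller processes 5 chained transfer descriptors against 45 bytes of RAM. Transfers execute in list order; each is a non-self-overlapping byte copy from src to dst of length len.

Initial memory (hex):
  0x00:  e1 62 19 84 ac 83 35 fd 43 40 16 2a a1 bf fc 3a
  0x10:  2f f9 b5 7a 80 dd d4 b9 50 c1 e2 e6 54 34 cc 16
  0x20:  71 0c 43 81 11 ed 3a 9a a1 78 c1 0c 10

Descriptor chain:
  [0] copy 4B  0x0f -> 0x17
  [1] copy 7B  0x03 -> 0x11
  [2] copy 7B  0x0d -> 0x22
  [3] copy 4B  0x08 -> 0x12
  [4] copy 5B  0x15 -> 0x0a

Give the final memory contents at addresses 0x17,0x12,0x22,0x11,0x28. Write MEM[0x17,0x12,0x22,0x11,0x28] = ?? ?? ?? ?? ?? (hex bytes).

MEM[0x17,0x12,0x22,0x11,0x28] = 40 43 bf 84 83

#0 dst[0x17+4] := {0x3a,0x2f,0xf9,0xb5}
#1 dst[0x11+7] := {0x84,0xac,0x83,0x35,0xfd,0x43,0x40}
#2 dst[0x22+7] := {0xbf,0xfc,0x3a,0x2f,0x84,0xac,0x83}
#3 dst[0x12+4] := {0x43,0x40,0x16,0x2a}
#4 dst[0x0a+5] := {0x2a,0x43,0x40,0x2f,0xf9}
query mem[0x17]=0x40, mem[0x12]=0x43, mem[0x22]=0xbf, mem[0x11]=0x84, mem[0x28]=0x83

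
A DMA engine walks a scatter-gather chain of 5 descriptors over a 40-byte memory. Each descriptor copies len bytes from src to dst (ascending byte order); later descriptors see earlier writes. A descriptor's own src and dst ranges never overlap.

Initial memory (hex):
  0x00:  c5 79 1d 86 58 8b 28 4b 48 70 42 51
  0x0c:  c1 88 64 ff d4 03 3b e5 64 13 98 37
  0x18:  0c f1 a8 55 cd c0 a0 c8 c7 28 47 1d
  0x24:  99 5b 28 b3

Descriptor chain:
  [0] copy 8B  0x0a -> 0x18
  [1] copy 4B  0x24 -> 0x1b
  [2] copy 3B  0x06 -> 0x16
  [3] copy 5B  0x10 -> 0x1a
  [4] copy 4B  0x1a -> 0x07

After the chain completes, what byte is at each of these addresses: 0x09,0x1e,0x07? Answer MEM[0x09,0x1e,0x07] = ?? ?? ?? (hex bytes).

MEM[0x09,0x1e,0x07] = 3b 64 d4

D0: mem[0x18..0x1f] <- [42 51 c1 88 64 ff d4 03]
D1: mem[0x1b..0x1e] <- [99 5b 28 b3]
D2: mem[0x16..0x18] <- [28 4b 48]
D3: mem[0x1a..0x1e] <- [d4 03 3b e5 64]
D4: mem[0x07..0x0a] <- [d4 03 3b e5]
query mem[0x09]=0x3b, mem[0x1e]=0x64, mem[0x07]=0xd4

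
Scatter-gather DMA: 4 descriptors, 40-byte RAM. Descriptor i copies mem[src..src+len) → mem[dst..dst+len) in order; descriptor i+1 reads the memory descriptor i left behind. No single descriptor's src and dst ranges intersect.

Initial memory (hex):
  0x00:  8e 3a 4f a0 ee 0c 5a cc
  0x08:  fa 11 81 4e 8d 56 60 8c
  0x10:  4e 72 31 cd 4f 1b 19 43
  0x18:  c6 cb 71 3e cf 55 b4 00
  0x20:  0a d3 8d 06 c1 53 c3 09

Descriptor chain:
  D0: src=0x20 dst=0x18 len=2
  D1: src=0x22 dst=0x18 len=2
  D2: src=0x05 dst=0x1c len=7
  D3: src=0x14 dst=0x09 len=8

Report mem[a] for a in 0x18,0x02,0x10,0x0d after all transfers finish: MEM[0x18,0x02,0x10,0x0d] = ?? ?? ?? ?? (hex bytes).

MEM[0x18,0x02,0x10,0x0d] = 8d 4f 3e 8d

#0 dst[0x18+2] := {0x0a,0xd3}
#1 dst[0x18+2] := {0x8d,0x06}
#2 dst[0x1c+7] := {0x0c,0x5a,0xcc,0xfa,0x11,0x81,0x4e}
#3 dst[0x09+8] := {0x4f,0x1b,0x19,0x43,0x8d,0x06,0x71,0x3e}
query mem[0x18]=0x8d, mem[0x02]=0x4f, mem[0x10]=0x3e, mem[0x0d]=0x8d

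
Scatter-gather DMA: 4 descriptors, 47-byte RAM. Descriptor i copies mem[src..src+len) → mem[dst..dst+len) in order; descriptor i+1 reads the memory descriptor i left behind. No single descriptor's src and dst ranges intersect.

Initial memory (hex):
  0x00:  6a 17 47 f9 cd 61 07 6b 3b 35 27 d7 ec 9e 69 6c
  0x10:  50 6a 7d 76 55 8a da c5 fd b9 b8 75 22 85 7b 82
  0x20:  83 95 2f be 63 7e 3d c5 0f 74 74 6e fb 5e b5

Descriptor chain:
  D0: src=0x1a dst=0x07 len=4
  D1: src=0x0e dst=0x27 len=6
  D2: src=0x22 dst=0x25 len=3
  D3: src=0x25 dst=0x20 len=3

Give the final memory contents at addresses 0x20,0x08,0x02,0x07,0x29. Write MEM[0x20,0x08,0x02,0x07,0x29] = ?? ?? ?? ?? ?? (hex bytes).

  after D0: wrote 4B at 0x07 = b8752285
  after D1: wrote 6B at 0x27 = 696c506a7d76
  after D2: wrote 3B at 0x25 = 2fbe63
  after D3: wrote 3B at 0x20 = 2fbe63
query mem[0x20]=0x2f, mem[0x08]=0x75, mem[0x02]=0x47, mem[0x07]=0xb8, mem[0x29]=0x50

MEM[0x20,0x08,0x02,0x07,0x29] = 2f 75 47 b8 50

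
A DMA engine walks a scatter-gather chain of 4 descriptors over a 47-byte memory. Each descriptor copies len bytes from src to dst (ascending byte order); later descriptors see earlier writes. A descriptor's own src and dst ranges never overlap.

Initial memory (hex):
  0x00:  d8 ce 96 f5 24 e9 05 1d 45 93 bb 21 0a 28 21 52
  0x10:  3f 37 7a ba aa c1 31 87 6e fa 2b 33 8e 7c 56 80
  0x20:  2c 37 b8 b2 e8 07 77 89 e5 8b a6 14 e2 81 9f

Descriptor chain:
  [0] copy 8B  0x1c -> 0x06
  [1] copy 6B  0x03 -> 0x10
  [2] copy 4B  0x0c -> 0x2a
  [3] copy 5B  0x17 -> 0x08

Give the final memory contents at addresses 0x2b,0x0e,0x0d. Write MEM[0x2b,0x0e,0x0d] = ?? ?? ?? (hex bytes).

  after D0: wrote 8B at 0x06 = 8e7c56802c37b8b2
  after D1: wrote 6B at 0x10 = f524e98e7c56
  after D2: wrote 4B at 0x2a = b8b22152
  after D3: wrote 5B at 0x08 = 876efa2b33
query mem[0x2b]=0xb2, mem[0x0e]=0x21, mem[0x0d]=0xb2

MEM[0x2b,0x0e,0x0d] = b2 21 b2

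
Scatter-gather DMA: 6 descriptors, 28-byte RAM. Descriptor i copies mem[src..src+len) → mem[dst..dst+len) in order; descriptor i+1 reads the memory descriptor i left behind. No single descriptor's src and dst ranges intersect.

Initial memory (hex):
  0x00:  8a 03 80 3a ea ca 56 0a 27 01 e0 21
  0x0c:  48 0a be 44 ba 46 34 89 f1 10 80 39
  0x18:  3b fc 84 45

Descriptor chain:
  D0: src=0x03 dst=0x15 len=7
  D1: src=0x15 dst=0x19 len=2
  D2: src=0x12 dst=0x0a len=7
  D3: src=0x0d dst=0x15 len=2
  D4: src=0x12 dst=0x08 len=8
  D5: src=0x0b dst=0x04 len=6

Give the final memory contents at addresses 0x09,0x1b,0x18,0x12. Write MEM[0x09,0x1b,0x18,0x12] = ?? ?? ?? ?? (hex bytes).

  after D0: wrote 7B at 0x15 = 3aeaca560a2701
  after D1: wrote 2B at 0x19 = 3aea
  after D2: wrote 7B at 0x0a = 3489f13aeaca56
  after D3: wrote 2B at 0x15 = 3aea
  after D4: wrote 8B at 0x08 = 3489f13aeaca563a
  after D5: wrote 6B at 0x04 = 3aeaca563a56
query mem[0x09]=0x56, mem[0x1b]=0x01, mem[0x18]=0x56, mem[0x12]=0x34

MEM[0x09,0x1b,0x18,0x12] = 56 01 56 34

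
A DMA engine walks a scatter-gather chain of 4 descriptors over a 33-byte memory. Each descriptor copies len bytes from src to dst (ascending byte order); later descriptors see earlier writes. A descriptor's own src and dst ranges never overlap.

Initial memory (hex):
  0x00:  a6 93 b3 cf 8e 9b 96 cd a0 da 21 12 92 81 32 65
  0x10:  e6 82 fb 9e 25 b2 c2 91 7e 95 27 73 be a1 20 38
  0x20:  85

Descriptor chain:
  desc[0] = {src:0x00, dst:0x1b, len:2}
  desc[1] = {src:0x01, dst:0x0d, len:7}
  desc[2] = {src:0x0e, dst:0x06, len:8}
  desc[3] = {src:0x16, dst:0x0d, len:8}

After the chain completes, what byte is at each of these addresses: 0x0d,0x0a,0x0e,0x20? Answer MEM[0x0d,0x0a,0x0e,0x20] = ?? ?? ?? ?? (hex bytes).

MEM[0x0d,0x0a,0x0e,0x20] = c2 96 91 85

D0: mem[0x1b..0x1c] <- [a6 93]
D1: mem[0x0d..0x13] <- [93 b3 cf 8e 9b 96 cd]
D2: mem[0x06..0x0d] <- [b3 cf 8e 9b 96 cd 25 b2]
D3: mem[0x0d..0x14] <- [c2 91 7e 95 27 a6 93 a1]
query mem[0x0d]=0xc2, mem[0x0a]=0x96, mem[0x0e]=0x91, mem[0x20]=0x85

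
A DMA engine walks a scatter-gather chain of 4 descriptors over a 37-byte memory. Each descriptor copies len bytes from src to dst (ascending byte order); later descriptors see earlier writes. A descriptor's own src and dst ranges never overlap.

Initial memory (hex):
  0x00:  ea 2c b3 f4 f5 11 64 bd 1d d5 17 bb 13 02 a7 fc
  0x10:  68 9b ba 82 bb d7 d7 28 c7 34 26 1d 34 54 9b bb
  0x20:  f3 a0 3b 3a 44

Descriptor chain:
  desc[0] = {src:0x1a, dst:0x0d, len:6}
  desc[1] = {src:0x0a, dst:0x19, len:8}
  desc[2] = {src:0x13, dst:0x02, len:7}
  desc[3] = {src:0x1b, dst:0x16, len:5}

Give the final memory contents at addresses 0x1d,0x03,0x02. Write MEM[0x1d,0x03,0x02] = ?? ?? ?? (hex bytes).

[0] 0x1a->0x0d len=6 : 26 1d 34 54 9b bb
[1] 0x0a->0x19 len=8 : 17 bb 13 26 1d 34 54 9b
[2] 0x13->0x02 len=7 : 82 bb d7 d7 28 c7 17
[3] 0x1b->0x16 len=5 : 13 26 1d 34 54
query mem[0x1d]=0x1d, mem[0x03]=0xbb, mem[0x02]=0x82

MEM[0x1d,0x03,0x02] = 1d bb 82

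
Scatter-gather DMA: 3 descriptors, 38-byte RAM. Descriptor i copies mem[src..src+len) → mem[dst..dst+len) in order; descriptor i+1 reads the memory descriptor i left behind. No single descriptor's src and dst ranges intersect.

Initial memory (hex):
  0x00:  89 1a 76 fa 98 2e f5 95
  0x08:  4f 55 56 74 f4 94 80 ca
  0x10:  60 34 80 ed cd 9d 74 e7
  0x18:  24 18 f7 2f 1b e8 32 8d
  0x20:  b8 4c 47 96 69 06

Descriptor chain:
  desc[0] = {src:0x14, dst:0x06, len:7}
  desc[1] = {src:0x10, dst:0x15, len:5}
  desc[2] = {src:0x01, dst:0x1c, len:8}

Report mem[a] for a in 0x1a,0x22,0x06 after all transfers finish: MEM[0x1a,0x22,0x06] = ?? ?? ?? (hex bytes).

MEM[0x1a,0x22,0x06] = f7 9d cd

D0: mem[0x06..0x0c] <- [cd 9d 74 e7 24 18 f7]
D1: mem[0x15..0x19] <- [60 34 80 ed cd]
D2: mem[0x1c..0x23] <- [1a 76 fa 98 2e cd 9d 74]
query mem[0x1a]=0xf7, mem[0x22]=0x9d, mem[0x06]=0xcd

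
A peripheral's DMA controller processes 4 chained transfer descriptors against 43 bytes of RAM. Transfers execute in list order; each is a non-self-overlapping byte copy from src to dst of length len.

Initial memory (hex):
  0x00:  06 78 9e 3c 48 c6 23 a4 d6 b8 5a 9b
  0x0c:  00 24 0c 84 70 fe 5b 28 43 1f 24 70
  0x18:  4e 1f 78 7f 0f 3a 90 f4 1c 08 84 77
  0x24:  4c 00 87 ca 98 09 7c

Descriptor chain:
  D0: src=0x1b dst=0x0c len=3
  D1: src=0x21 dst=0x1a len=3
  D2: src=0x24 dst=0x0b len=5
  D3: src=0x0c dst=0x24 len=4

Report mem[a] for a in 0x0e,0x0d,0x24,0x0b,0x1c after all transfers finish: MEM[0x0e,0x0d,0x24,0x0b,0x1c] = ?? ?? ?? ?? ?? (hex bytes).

D0: mem[0x0c..0x0e] <- [7f 0f 3a]
D1: mem[0x1a..0x1c] <- [08 84 77]
D2: mem[0x0b..0x0f] <- [4c 00 87 ca 98]
D3: mem[0x24..0x27] <- [00 87 ca 98]
query mem[0x0e]=0xca, mem[0x0d]=0x87, mem[0x24]=0x00, mem[0x0b]=0x4c, mem[0x1c]=0x77

MEM[0x0e,0x0d,0x24,0x0b,0x1c] = ca 87 00 4c 77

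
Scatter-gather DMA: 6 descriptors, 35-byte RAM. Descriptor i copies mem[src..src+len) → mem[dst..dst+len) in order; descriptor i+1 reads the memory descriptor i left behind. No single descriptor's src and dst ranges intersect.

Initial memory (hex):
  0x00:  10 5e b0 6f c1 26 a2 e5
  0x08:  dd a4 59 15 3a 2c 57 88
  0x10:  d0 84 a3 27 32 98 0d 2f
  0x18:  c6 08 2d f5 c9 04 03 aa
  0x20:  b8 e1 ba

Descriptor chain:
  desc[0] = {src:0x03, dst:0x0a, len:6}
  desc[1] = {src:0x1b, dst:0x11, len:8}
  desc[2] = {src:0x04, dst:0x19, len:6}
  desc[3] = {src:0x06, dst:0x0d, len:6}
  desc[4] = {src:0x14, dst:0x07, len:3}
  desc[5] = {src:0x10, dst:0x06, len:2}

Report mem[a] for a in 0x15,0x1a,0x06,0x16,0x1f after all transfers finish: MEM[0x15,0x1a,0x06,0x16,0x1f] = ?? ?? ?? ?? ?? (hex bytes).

MEM[0x15,0x1a,0x06,0x16,0x1f] = aa 26 a4 b8 aa

  after D0: wrote 6B at 0x0a = 6fc126a2e5dd
  after D1: wrote 8B at 0x11 = f5c90403aab8e1ba
  after D2: wrote 6B at 0x19 = c126a2e5dda4
  after D3: wrote 6B at 0x0d = a2e5dda46fc1
  after D4: wrote 3B at 0x07 = 03aab8
  after D5: wrote 2B at 0x06 = a46f
query mem[0x15]=0xaa, mem[0x1a]=0x26, mem[0x06]=0xa4, mem[0x16]=0xb8, mem[0x1f]=0xaa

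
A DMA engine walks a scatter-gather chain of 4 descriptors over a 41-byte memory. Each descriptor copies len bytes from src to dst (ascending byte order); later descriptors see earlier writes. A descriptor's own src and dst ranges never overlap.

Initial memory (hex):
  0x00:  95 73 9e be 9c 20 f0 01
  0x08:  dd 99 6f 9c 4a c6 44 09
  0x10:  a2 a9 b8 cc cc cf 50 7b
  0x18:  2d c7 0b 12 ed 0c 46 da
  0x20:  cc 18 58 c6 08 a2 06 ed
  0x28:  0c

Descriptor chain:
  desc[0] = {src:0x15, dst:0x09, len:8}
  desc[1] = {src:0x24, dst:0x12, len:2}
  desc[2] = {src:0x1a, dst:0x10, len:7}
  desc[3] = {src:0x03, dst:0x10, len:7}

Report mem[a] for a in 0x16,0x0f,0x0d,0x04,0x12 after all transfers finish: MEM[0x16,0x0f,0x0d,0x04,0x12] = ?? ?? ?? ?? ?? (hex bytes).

MEM[0x16,0x0f,0x0d,0x04,0x12] = cf 12 c7 9c 20

[0] 0x15->0x09 len=8 : cf 50 7b 2d c7 0b 12 ed
[1] 0x24->0x12 len=2 : 08 a2
[2] 0x1a->0x10 len=7 : 0b 12 ed 0c 46 da cc
[3] 0x03->0x10 len=7 : be 9c 20 f0 01 dd cf
query mem[0x16]=0xcf, mem[0x0f]=0x12, mem[0x0d]=0xc7, mem[0x04]=0x9c, mem[0x12]=0x20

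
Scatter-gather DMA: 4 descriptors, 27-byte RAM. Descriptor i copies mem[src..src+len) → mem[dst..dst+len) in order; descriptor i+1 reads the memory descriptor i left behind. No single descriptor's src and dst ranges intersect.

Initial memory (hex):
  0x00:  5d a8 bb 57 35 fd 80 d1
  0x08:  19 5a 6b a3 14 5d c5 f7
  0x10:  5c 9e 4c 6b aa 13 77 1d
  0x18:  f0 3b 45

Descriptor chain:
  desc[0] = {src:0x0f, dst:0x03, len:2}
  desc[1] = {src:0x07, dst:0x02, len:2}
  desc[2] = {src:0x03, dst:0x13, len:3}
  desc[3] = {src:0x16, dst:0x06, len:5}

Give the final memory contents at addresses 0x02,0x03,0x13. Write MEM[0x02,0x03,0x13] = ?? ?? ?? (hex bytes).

MEM[0x02,0x03,0x13] = d1 19 19

  after D0: wrote 2B at 0x03 = f75c
  after D1: wrote 2B at 0x02 = d119
  after D2: wrote 3B at 0x13 = 195cfd
  after D3: wrote 5B at 0x06 = 771df03b45
query mem[0x02]=0xd1, mem[0x03]=0x19, mem[0x13]=0x19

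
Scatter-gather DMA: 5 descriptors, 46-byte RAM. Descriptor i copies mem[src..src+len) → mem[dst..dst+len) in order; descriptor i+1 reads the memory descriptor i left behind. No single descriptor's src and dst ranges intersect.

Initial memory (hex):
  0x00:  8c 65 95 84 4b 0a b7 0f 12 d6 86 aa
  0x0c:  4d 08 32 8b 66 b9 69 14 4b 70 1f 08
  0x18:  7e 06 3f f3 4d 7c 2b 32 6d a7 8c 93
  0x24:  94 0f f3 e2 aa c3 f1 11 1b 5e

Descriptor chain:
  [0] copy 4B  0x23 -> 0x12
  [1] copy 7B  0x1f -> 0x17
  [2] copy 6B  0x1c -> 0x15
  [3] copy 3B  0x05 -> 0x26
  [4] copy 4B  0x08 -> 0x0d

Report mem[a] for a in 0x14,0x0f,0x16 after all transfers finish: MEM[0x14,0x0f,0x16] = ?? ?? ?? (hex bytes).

MEM[0x14,0x0f,0x16] = 0f 86 0f

D0: mem[0x12..0x15] <- [93 94 0f f3]
D1: mem[0x17..0x1d] <- [32 6d a7 8c 93 94 0f]
D2: mem[0x15..0x1a] <- [94 0f 2b 32 6d a7]
D3: mem[0x26..0x28] <- [0a b7 0f]
D4: mem[0x0d..0x10] <- [12 d6 86 aa]
query mem[0x14]=0x0f, mem[0x0f]=0x86, mem[0x16]=0x0f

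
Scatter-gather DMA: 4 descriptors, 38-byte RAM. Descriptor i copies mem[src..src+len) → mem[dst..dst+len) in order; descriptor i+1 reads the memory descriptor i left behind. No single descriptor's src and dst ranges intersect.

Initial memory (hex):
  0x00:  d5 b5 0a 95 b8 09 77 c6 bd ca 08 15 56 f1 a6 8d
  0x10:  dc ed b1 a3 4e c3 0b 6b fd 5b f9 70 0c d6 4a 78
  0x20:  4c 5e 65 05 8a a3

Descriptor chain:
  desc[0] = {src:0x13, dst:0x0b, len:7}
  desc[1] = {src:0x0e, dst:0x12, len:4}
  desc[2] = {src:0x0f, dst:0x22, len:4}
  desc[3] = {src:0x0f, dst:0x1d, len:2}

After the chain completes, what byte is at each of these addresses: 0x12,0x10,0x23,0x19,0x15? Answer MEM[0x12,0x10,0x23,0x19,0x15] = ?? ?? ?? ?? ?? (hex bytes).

MEM[0x12,0x10,0x23,0x19,0x15] = 0b fd fd 5b 5b

D0: mem[0x0b..0x11] <- [a3 4e c3 0b 6b fd 5b]
D1: mem[0x12..0x15] <- [0b 6b fd 5b]
D2: mem[0x22..0x25] <- [6b fd 5b 0b]
D3: mem[0x1d..0x1e] <- [6b fd]
query mem[0x12]=0x0b, mem[0x10]=0xfd, mem[0x23]=0xfd, mem[0x19]=0x5b, mem[0x15]=0x5b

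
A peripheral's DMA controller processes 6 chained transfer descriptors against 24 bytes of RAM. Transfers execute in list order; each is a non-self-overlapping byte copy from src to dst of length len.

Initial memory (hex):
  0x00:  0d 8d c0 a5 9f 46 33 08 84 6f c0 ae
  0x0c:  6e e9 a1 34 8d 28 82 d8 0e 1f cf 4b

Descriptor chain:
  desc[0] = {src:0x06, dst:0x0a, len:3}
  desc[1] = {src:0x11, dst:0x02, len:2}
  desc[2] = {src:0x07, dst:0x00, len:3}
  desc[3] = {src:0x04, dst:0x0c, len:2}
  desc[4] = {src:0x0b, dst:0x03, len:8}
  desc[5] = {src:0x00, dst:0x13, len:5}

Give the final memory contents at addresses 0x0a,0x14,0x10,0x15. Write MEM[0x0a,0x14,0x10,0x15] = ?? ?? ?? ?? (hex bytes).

MEM[0x0a,0x14,0x10,0x15] = 82 84 8d 6f

[0] 0x06->0x0a len=3 : 33 08 84
[1] 0x11->0x02 len=2 : 28 82
[2] 0x07->0x00 len=3 : 08 84 6f
[3] 0x04->0x0c len=2 : 9f 46
[4] 0x0b->0x03 len=8 : 08 9f 46 a1 34 8d 28 82
[5] 0x00->0x13 len=5 : 08 84 6f 08 9f
query mem[0x0a]=0x82, mem[0x14]=0x84, mem[0x10]=0x8d, mem[0x15]=0x6f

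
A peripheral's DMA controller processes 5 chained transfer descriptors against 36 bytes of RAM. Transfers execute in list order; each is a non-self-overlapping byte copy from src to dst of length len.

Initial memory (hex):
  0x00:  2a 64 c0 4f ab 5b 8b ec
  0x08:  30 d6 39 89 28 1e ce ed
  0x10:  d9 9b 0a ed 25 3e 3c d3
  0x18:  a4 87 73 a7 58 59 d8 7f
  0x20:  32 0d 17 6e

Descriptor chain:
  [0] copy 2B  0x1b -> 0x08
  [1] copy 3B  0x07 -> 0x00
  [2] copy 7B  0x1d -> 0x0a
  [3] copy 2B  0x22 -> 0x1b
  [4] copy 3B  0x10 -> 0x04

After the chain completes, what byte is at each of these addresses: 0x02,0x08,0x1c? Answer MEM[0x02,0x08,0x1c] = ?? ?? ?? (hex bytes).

#0 dst[0x08+2] := {0xa7,0x58}
#1 dst[0x00+3] := {0xec,0xa7,0x58}
#2 dst[0x0a+7] := {0x59,0xd8,0x7f,0x32,0x0d,0x17,0x6e}
#3 dst[0x1b+2] := {0x17,0x6e}
#4 dst[0x04+3] := {0x6e,0x9b,0x0a}
query mem[0x02]=0x58, mem[0x08]=0xa7, mem[0x1c]=0x6e

MEM[0x02,0x08,0x1c] = 58 a7 6e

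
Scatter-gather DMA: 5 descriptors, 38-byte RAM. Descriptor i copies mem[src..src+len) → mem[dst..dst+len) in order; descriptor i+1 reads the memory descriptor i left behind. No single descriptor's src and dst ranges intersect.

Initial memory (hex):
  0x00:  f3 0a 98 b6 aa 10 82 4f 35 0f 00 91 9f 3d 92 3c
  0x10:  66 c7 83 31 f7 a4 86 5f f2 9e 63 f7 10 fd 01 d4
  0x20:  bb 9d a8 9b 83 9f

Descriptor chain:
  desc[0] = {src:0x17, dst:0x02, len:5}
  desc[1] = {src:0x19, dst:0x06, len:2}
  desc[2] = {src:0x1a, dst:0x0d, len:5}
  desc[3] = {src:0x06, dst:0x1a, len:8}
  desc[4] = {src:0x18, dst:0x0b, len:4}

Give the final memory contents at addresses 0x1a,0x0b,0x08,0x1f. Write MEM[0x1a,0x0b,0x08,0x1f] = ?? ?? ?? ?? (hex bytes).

  after D0: wrote 5B at 0x02 = 5ff29e63f7
  after D1: wrote 2B at 0x06 = 9e63
  after D2: wrote 5B at 0x0d = 63f710fd01
  after D3: wrote 8B at 0x1a = 9e63350f00919f63
  after D4: wrote 4B at 0x0b = f29e9e63
query mem[0x1a]=0x9e, mem[0x0b]=0xf2, mem[0x08]=0x35, mem[0x1f]=0x91

MEM[0x1a,0x0b,0x08,0x1f] = 9e f2 35 91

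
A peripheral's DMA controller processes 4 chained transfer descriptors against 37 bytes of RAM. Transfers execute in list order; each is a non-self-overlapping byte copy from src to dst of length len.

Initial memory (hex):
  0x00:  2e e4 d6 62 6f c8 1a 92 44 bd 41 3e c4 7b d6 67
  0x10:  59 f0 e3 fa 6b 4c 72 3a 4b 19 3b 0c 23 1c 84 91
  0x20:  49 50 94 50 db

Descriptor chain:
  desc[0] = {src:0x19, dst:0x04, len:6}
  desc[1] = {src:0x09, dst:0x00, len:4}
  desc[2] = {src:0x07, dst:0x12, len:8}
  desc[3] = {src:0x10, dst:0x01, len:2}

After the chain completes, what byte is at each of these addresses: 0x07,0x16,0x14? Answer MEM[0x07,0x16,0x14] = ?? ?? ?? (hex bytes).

#0 dst[0x04+6] := {0x19,0x3b,0x0c,0x23,0x1c,0x84}
#1 dst[0x00+4] := {0x84,0x41,0x3e,0xc4}
#2 dst[0x12+8] := {0x23,0x1c,0x84,0x41,0x3e,0xc4,0x7b,0xd6}
#3 dst[0x01+2] := {0x59,0xf0}
query mem[0x07]=0x23, mem[0x16]=0x3e, mem[0x14]=0x84

MEM[0x07,0x16,0x14] = 23 3e 84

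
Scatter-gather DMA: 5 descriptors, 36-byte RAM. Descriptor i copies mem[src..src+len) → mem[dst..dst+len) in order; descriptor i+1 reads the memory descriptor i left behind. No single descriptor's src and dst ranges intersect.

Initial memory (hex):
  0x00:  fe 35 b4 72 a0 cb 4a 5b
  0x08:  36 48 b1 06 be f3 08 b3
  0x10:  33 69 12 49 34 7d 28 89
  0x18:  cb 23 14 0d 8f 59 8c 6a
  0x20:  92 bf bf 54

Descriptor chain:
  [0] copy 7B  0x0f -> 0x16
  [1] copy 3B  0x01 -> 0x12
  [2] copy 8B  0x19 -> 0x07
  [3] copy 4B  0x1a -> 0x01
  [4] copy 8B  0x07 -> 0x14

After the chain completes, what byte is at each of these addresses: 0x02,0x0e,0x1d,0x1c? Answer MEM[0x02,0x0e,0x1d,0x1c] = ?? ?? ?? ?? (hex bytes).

#0 dst[0x16+7] := {0xb3,0x33,0x69,0x12,0x49,0x34,0x7d}
#1 dst[0x12+3] := {0x35,0xb4,0x72}
#2 dst[0x07+8] := {0x12,0x49,0x34,0x7d,0x59,0x8c,0x6a,0x92}
#3 dst[0x01+4] := {0x49,0x34,0x7d,0x59}
#4 dst[0x14+8] := {0x12,0x49,0x34,0x7d,0x59,0x8c,0x6a,0x92}
query mem[0x02]=0x34, mem[0x0e]=0x92, mem[0x1d]=0x59, mem[0x1c]=0x7d

MEM[0x02,0x0e,0x1d,0x1c] = 34 92 59 7d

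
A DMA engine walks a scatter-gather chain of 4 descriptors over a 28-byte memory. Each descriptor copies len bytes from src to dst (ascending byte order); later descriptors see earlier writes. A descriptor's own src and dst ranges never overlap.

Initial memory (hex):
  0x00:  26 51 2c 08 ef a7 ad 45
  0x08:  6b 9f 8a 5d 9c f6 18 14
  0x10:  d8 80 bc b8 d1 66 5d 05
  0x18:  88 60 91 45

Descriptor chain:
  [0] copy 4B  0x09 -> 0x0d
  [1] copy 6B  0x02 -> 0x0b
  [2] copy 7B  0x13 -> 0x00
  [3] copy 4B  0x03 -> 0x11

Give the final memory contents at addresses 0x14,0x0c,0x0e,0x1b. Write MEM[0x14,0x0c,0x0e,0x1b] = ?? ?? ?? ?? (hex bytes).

#0 dst[0x0d+4] := {0x9f,0x8a,0x5d,0x9c}
#1 dst[0x0b+6] := {0x2c,0x08,0xef,0xa7,0xad,0x45}
#2 dst[0x00+7] := {0xb8,0xd1,0x66,0x5d,0x05,0x88,0x60}
#3 dst[0x11+4] := {0x5d,0x05,0x88,0x60}
query mem[0x14]=0x60, mem[0x0c]=0x08, mem[0x0e]=0xa7, mem[0x1b]=0x45

MEM[0x14,0x0c,0x0e,0x1b] = 60 08 a7 45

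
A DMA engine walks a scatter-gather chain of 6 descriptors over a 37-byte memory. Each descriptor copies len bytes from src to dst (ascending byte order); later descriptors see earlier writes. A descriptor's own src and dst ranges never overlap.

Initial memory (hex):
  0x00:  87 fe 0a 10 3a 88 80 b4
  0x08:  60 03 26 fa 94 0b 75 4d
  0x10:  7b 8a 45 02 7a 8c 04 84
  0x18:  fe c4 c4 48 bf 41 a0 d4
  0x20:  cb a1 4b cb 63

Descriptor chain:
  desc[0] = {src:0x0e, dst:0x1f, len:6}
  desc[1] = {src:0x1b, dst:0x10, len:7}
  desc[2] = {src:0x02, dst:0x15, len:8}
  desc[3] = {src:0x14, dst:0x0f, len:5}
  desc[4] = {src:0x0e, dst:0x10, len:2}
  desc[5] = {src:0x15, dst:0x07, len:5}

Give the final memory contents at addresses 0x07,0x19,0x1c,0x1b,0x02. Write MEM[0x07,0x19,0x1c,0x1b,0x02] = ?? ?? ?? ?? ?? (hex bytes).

MEM[0x07,0x19,0x1c,0x1b,0x02] = 0a 80 03 60 0a

#0 dst[0x1f+6] := {0x75,0x4d,0x7b,0x8a,0x45,0x02}
#1 dst[0x10+7] := {0x48,0xbf,0x41,0xa0,0x75,0x4d,0x7b}
#2 dst[0x15+8] := {0x0a,0x10,0x3a,0x88,0x80,0xb4,0x60,0x03}
#3 dst[0x0f+5] := {0x75,0x0a,0x10,0x3a,0x88}
#4 dst[0x10+2] := {0x75,0x75}
#5 dst[0x07+5] := {0x0a,0x10,0x3a,0x88,0x80}
query mem[0x07]=0x0a, mem[0x19]=0x80, mem[0x1c]=0x03, mem[0x1b]=0x60, mem[0x02]=0x0a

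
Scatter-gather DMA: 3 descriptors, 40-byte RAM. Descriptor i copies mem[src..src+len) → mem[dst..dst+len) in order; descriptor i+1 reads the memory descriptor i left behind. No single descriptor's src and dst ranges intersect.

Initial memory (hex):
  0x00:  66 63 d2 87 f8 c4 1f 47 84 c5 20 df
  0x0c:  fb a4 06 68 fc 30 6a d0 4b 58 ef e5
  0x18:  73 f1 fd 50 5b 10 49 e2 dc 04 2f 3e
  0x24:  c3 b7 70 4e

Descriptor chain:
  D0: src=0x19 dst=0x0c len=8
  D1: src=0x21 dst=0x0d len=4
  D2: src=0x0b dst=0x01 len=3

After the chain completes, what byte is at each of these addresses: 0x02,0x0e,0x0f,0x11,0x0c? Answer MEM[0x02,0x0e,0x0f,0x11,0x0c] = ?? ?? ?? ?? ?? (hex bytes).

D0: mem[0x0c..0x13] <- [f1 fd 50 5b 10 49 e2 dc]
D1: mem[0x0d..0x10] <- [04 2f 3e c3]
D2: mem[0x01..0x03] <- [df f1 04]
query mem[0x02]=0xf1, mem[0x0e]=0x2f, mem[0x0f]=0x3e, mem[0x11]=0x49, mem[0x0c]=0xf1

MEM[0x02,0x0e,0x0f,0x11,0x0c] = f1 2f 3e 49 f1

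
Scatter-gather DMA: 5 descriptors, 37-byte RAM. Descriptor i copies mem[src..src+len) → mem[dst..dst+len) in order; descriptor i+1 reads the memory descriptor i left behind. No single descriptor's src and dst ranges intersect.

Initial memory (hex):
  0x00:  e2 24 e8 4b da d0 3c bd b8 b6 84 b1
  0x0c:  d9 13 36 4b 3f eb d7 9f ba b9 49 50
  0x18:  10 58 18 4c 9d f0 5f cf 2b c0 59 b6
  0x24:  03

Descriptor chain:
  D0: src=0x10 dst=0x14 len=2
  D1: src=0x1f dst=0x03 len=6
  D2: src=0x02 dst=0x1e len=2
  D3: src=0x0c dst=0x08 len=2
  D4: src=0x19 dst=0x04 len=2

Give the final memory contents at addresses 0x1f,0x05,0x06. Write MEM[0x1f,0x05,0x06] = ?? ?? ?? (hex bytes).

MEM[0x1f,0x05,0x06] = cf 18 59

#0 dst[0x14+2] := {0x3f,0xeb}
#1 dst[0x03+6] := {0xcf,0x2b,0xc0,0x59,0xb6,0x03}
#2 dst[0x1e+2] := {0xe8,0xcf}
#3 dst[0x08+2] := {0xd9,0x13}
#4 dst[0x04+2] := {0x58,0x18}
query mem[0x1f]=0xcf, mem[0x05]=0x18, mem[0x06]=0x59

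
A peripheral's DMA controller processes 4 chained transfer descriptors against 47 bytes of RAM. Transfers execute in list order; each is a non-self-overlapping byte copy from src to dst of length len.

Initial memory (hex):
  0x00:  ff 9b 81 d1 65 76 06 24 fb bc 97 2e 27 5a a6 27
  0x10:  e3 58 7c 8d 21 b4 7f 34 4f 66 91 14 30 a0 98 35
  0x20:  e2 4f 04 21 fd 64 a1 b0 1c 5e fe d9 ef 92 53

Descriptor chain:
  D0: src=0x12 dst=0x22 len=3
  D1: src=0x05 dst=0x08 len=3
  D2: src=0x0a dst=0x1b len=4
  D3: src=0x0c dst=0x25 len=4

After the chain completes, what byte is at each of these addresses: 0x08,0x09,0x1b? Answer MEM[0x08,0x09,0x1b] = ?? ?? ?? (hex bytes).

MEM[0x08,0x09,0x1b] = 76 06 24

  after D0: wrote 3B at 0x22 = 7c8d21
  after D1: wrote 3B at 0x08 = 760624
  after D2: wrote 4B at 0x1b = 242e275a
  after D3: wrote 4B at 0x25 = 275aa627
query mem[0x08]=0x76, mem[0x09]=0x06, mem[0x1b]=0x24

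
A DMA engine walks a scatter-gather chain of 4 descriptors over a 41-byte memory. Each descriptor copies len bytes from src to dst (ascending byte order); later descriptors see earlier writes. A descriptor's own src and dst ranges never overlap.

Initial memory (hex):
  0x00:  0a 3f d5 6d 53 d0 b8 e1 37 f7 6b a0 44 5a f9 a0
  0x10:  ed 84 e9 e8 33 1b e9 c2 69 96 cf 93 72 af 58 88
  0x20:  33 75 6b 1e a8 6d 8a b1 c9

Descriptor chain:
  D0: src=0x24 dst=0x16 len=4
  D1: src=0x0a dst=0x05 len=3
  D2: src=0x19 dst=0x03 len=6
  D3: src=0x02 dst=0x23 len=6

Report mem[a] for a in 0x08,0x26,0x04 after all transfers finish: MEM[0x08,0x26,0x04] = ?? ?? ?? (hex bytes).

D0: mem[0x16..0x19] <- [a8 6d 8a b1]
D1: mem[0x05..0x07] <- [6b a0 44]
D2: mem[0x03..0x08] <- [b1 cf 93 72 af 58]
D3: mem[0x23..0x28] <- [d5 b1 cf 93 72 af]
query mem[0x08]=0x58, mem[0x26]=0x93, mem[0x04]=0xcf

MEM[0x08,0x26,0x04] = 58 93 cf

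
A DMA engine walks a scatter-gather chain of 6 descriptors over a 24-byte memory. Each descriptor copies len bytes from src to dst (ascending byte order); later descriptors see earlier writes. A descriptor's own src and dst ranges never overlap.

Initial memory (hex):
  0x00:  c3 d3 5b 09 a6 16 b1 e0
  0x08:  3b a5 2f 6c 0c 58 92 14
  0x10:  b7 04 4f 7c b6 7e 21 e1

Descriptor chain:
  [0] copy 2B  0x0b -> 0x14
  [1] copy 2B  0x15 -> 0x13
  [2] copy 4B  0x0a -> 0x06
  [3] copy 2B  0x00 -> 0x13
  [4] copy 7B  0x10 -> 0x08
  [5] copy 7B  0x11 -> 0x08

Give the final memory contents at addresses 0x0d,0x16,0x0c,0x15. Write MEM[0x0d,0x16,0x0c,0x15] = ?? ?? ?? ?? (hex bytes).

[0] 0x0b->0x14 len=2 : 6c 0c
[1] 0x15->0x13 len=2 : 0c 21
[2] 0x0a->0x06 len=4 : 2f 6c 0c 58
[3] 0x00->0x13 len=2 : c3 d3
[4] 0x10->0x08 len=7 : b7 04 4f c3 d3 0c 21
[5] 0x11->0x08 len=7 : 04 4f c3 d3 0c 21 e1
query mem[0x0d]=0x21, mem[0x16]=0x21, mem[0x0c]=0x0c, mem[0x15]=0x0c

MEM[0x0d,0x16,0x0c,0x15] = 21 21 0c 0c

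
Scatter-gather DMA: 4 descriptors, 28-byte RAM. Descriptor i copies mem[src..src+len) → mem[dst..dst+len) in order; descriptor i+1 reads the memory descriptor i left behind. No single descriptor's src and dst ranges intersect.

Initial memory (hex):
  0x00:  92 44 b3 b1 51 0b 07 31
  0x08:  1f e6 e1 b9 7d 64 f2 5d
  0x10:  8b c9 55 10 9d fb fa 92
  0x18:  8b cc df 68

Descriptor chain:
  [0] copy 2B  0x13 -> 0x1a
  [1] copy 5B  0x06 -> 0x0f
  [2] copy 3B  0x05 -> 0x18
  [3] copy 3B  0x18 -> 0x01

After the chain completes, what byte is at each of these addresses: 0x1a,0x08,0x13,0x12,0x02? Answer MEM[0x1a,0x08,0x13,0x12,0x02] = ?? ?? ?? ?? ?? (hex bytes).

#0 dst[0x1a+2] := {0x10,0x9d}
#1 dst[0x0f+5] := {0x07,0x31,0x1f,0xe6,0xe1}
#2 dst[0x18+3] := {0x0b,0x07,0x31}
#3 dst[0x01+3] := {0x0b,0x07,0x31}
query mem[0x1a]=0x31, mem[0x08]=0x1f, mem[0x13]=0xe1, mem[0x12]=0xe6, mem[0x02]=0x07

MEM[0x1a,0x08,0x13,0x12,0x02] = 31 1f e1 e6 07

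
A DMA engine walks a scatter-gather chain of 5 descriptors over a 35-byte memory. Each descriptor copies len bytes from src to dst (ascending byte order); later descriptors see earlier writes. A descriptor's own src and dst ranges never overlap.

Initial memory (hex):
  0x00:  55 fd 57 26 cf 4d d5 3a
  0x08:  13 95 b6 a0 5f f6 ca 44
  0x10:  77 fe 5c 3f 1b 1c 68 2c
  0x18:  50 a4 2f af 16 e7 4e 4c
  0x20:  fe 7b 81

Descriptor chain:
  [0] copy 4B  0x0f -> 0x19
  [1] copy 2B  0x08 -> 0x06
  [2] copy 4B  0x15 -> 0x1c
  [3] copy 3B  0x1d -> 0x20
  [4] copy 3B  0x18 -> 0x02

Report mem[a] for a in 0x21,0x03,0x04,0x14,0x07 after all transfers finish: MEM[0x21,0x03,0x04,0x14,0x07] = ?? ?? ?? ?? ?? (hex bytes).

  after D0: wrote 4B at 0x19 = 4477fe5c
  after D1: wrote 2B at 0x06 = 1395
  after D2: wrote 4B at 0x1c = 1c682c50
  after D3: wrote 3B at 0x20 = 682c50
  after D4: wrote 3B at 0x02 = 504477
query mem[0x21]=0x2c, mem[0x03]=0x44, mem[0x04]=0x77, mem[0x14]=0x1b, mem[0x07]=0x95

MEM[0x21,0x03,0x04,0x14,0x07] = 2c 44 77 1b 95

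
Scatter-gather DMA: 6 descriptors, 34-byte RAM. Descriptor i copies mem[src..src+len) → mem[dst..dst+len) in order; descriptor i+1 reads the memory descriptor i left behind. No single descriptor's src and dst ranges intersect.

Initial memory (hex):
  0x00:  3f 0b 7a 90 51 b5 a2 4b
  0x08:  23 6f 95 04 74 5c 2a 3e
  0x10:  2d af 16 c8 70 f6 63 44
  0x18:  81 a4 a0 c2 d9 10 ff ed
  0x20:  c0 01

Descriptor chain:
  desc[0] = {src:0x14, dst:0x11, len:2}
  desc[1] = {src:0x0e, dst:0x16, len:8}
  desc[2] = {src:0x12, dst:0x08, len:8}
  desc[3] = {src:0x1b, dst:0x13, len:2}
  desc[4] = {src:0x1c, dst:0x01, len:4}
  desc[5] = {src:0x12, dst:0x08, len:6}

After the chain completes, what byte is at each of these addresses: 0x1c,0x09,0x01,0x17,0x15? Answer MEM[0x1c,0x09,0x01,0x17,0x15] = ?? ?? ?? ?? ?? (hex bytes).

  after D0: wrote 2B at 0x11 = 70f6
  after D1: wrote 8B at 0x16 = 2a3e2d70f6c870f6
  after D2: wrote 8B at 0x08 = f6c870f62a3e2d70
  after D3: wrote 2B at 0x13 = c870
  after D4: wrote 4B at 0x01 = 70f6ffed
  after D5: wrote 6B at 0x08 = f6c870f62a3e
query mem[0x1c]=0x70, mem[0x09]=0xc8, mem[0x01]=0x70, mem[0x17]=0x3e, mem[0x15]=0xf6

MEM[0x1c,0x09,0x01,0x17,0x15] = 70 c8 70 3e f6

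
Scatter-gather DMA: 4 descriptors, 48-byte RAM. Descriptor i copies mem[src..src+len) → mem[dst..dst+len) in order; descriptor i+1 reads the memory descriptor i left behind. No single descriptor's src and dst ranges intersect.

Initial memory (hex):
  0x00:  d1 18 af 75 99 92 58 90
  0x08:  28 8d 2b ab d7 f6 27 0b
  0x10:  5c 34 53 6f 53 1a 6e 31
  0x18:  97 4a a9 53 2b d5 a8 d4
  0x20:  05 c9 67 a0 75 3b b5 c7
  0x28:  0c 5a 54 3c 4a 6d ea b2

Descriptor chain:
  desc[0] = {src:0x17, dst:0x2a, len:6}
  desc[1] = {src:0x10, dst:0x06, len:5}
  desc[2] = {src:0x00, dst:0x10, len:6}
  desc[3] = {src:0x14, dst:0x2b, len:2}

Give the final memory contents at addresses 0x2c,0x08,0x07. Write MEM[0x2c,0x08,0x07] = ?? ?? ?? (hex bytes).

MEM[0x2c,0x08,0x07] = 92 53 34

#0 dst[0x2a+6] := {0x31,0x97,0x4a,0xa9,0x53,0x2b}
#1 dst[0x06+5] := {0x5c,0x34,0x53,0x6f,0x53}
#2 dst[0x10+6] := {0xd1,0x18,0xaf,0x75,0x99,0x92}
#3 dst[0x2b+2] := {0x99,0x92}
query mem[0x2c]=0x92, mem[0x08]=0x53, mem[0x07]=0x34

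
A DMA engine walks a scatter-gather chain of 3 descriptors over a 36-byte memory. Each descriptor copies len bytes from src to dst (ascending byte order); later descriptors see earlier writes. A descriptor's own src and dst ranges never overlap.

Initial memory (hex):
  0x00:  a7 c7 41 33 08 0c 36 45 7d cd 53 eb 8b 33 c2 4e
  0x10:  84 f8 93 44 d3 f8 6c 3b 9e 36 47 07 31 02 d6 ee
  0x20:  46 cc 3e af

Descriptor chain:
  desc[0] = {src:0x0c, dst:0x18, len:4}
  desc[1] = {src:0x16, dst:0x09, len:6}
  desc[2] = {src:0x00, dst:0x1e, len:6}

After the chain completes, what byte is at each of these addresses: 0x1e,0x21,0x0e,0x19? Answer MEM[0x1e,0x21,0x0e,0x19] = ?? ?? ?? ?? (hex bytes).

MEM[0x1e,0x21,0x0e,0x19] = a7 33 4e 33

  after D0: wrote 4B at 0x18 = 8b33c24e
  after D1: wrote 6B at 0x09 = 6c3b8b33c24e
  after D2: wrote 6B at 0x1e = a7c74133080c
query mem[0x1e]=0xa7, mem[0x21]=0x33, mem[0x0e]=0x4e, mem[0x19]=0x33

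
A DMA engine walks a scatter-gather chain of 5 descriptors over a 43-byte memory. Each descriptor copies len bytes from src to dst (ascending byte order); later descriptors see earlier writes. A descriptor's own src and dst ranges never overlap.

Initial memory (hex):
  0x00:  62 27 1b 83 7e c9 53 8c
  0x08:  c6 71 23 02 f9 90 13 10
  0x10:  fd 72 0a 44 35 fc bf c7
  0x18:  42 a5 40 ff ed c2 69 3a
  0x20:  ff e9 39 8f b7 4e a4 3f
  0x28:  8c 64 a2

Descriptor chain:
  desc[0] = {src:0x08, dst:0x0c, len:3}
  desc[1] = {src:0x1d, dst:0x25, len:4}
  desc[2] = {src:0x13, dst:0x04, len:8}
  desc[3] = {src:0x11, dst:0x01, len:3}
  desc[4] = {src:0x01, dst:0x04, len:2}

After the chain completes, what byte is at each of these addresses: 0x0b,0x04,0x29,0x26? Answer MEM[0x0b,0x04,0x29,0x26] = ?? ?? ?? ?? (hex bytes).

  after D0: wrote 3B at 0x0c = c67123
  after D1: wrote 4B at 0x25 = c2693aff
  after D2: wrote 8B at 0x04 = 4435fcbfc742a540
  after D3: wrote 3B at 0x01 = 720a44
  after D4: wrote 2B at 0x04 = 720a
query mem[0x0b]=0x40, mem[0x04]=0x72, mem[0x29]=0x64, mem[0x26]=0x69

MEM[0x0b,0x04,0x29,0x26] = 40 72 64 69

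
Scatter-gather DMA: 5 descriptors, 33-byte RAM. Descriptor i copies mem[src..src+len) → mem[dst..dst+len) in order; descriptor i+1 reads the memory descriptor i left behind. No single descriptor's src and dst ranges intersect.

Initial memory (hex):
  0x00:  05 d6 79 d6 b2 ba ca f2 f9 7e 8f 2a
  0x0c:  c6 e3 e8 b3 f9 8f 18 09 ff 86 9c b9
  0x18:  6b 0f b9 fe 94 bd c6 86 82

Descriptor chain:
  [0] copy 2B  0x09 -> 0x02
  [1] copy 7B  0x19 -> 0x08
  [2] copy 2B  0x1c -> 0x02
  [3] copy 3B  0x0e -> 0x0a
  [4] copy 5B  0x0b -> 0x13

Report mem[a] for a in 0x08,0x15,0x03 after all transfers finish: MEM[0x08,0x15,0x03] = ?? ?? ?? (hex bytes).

#0 dst[0x02+2] := {0x7e,0x8f}
#1 dst[0x08+7] := {0x0f,0xb9,0xfe,0x94,0xbd,0xc6,0x86}
#2 dst[0x02+2] := {0x94,0xbd}
#3 dst[0x0a+3] := {0x86,0xb3,0xf9}
#4 dst[0x13+5] := {0xb3,0xf9,0xc6,0x86,0xb3}
query mem[0x08]=0x0f, mem[0x15]=0xc6, mem[0x03]=0xbd

MEM[0x08,0x15,0x03] = 0f c6 bd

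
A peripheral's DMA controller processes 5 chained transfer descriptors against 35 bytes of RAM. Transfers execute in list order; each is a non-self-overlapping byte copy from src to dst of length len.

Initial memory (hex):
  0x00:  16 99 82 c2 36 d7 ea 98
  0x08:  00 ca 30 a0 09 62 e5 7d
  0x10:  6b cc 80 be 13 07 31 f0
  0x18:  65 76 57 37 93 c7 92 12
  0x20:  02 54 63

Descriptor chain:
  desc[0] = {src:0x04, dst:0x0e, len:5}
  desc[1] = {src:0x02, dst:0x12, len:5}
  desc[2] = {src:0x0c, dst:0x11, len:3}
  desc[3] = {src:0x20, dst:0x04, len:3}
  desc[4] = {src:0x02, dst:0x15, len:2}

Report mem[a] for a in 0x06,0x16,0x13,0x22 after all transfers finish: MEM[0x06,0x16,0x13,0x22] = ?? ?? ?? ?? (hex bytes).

  after D0: wrote 5B at 0x0e = 36d7ea9800
  after D1: wrote 5B at 0x12 = 82c236d7ea
  after D2: wrote 3B at 0x11 = 096236
  after D3: wrote 3B at 0x04 = 025463
  after D4: wrote 2B at 0x15 = 82c2
query mem[0x06]=0x63, mem[0x16]=0xc2, mem[0x13]=0x36, mem[0x22]=0x63

MEM[0x06,0x16,0x13,0x22] = 63 c2 36 63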